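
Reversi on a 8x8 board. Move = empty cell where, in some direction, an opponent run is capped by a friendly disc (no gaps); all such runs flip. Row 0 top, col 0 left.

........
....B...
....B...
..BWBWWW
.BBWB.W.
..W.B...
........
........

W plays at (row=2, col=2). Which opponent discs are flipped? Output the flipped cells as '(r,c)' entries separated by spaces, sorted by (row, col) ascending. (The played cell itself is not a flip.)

Answer: (3,2) (4,2)

Derivation:
Dir NW: first cell '.' (not opp) -> no flip
Dir N: first cell '.' (not opp) -> no flip
Dir NE: first cell '.' (not opp) -> no flip
Dir W: first cell '.' (not opp) -> no flip
Dir E: first cell '.' (not opp) -> no flip
Dir SW: first cell '.' (not opp) -> no flip
Dir S: opp run (3,2) (4,2) capped by W -> flip
Dir SE: first cell 'W' (not opp) -> no flip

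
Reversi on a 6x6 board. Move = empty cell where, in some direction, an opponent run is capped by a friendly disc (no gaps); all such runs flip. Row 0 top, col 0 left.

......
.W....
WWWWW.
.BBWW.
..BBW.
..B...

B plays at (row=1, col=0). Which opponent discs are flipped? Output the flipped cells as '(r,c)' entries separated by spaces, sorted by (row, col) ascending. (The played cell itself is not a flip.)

Dir NW: edge -> no flip
Dir N: first cell '.' (not opp) -> no flip
Dir NE: first cell '.' (not opp) -> no flip
Dir W: edge -> no flip
Dir E: opp run (1,1), next='.' -> no flip
Dir SW: edge -> no flip
Dir S: opp run (2,0), next='.' -> no flip
Dir SE: opp run (2,1) capped by B -> flip

Answer: (2,1)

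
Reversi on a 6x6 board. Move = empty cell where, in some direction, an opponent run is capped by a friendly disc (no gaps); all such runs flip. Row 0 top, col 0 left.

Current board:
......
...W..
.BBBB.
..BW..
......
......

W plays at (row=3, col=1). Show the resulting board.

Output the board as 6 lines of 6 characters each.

Answer: ......
...W..
.BWBB.
.WWW..
......
......

Derivation:
Place W at (3,1); scan 8 dirs for brackets.
Dir NW: first cell '.' (not opp) -> no flip
Dir N: opp run (2,1), next='.' -> no flip
Dir NE: opp run (2,2) capped by W -> flip
Dir W: first cell '.' (not opp) -> no flip
Dir E: opp run (3,2) capped by W -> flip
Dir SW: first cell '.' (not opp) -> no flip
Dir S: first cell '.' (not opp) -> no flip
Dir SE: first cell '.' (not opp) -> no flip
All flips: (2,2) (3,2)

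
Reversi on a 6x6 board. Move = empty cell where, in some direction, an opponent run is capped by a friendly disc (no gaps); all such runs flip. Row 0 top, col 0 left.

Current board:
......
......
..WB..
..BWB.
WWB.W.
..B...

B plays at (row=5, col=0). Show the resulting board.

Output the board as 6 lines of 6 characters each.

Answer: ......
......
..WB..
..BWB.
WBB.W.
B.B...

Derivation:
Place B at (5,0); scan 8 dirs for brackets.
Dir NW: edge -> no flip
Dir N: opp run (4,0), next='.' -> no flip
Dir NE: opp run (4,1) capped by B -> flip
Dir W: edge -> no flip
Dir E: first cell '.' (not opp) -> no flip
Dir SW: edge -> no flip
Dir S: edge -> no flip
Dir SE: edge -> no flip
All flips: (4,1)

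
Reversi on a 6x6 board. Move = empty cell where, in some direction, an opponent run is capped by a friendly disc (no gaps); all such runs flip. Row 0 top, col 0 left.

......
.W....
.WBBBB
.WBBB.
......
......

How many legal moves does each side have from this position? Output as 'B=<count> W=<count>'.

-- B to move --
(0,0): flips 1 -> legal
(0,1): no bracket -> illegal
(0,2): no bracket -> illegal
(1,0): flips 1 -> legal
(1,2): no bracket -> illegal
(2,0): flips 1 -> legal
(3,0): flips 1 -> legal
(4,0): flips 1 -> legal
(4,1): no bracket -> illegal
(4,2): no bracket -> illegal
B mobility = 5
-- W to move --
(1,2): no bracket -> illegal
(1,3): flips 1 -> legal
(1,4): no bracket -> illegal
(1,5): no bracket -> illegal
(3,5): flips 3 -> legal
(4,1): no bracket -> illegal
(4,2): no bracket -> illegal
(4,3): flips 1 -> legal
(4,4): flips 2 -> legal
(4,5): no bracket -> illegal
W mobility = 4

Answer: B=5 W=4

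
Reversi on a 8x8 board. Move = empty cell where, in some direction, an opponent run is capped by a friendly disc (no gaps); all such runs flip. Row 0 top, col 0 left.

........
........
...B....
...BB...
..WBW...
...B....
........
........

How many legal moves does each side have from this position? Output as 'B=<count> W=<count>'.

Answer: B=7 W=4

Derivation:
-- B to move --
(3,1): flips 1 -> legal
(3,2): no bracket -> illegal
(3,5): flips 1 -> legal
(4,1): flips 1 -> legal
(4,5): flips 1 -> legal
(5,1): flips 1 -> legal
(5,2): no bracket -> illegal
(5,4): flips 1 -> legal
(5,5): flips 1 -> legal
B mobility = 7
-- W to move --
(1,2): no bracket -> illegal
(1,3): no bracket -> illegal
(1,4): no bracket -> illegal
(2,2): flips 1 -> legal
(2,4): flips 2 -> legal
(2,5): no bracket -> illegal
(3,2): no bracket -> illegal
(3,5): no bracket -> illegal
(4,5): no bracket -> illegal
(5,2): no bracket -> illegal
(5,4): no bracket -> illegal
(6,2): flips 1 -> legal
(6,3): no bracket -> illegal
(6,4): flips 1 -> legal
W mobility = 4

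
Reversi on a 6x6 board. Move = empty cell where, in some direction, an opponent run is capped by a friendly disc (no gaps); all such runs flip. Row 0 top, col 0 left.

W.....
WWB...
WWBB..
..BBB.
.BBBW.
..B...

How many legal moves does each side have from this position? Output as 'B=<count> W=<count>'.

Answer: B=4 W=5

Derivation:
-- B to move --
(0,1): no bracket -> illegal
(0,2): no bracket -> illegal
(3,0): flips 1 -> legal
(3,1): no bracket -> illegal
(3,5): no bracket -> illegal
(4,5): flips 1 -> legal
(5,3): no bracket -> illegal
(5,4): flips 1 -> legal
(5,5): flips 1 -> legal
B mobility = 4
-- W to move --
(0,1): no bracket -> illegal
(0,2): no bracket -> illegal
(0,3): flips 1 -> legal
(1,3): flips 1 -> legal
(1,4): no bracket -> illegal
(2,4): flips 3 -> legal
(2,5): no bracket -> illegal
(3,0): no bracket -> illegal
(3,1): no bracket -> illegal
(3,5): no bracket -> illegal
(4,0): flips 3 -> legal
(4,5): no bracket -> illegal
(5,0): no bracket -> illegal
(5,1): no bracket -> illegal
(5,3): no bracket -> illegal
(5,4): flips 2 -> legal
W mobility = 5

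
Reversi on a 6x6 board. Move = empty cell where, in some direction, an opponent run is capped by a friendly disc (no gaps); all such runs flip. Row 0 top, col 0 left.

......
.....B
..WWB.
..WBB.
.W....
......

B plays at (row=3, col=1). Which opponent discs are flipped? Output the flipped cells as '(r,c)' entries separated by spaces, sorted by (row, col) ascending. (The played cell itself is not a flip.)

Answer: (3,2)

Derivation:
Dir NW: first cell '.' (not opp) -> no flip
Dir N: first cell '.' (not opp) -> no flip
Dir NE: opp run (2,2), next='.' -> no flip
Dir W: first cell '.' (not opp) -> no flip
Dir E: opp run (3,2) capped by B -> flip
Dir SW: first cell '.' (not opp) -> no flip
Dir S: opp run (4,1), next='.' -> no flip
Dir SE: first cell '.' (not opp) -> no flip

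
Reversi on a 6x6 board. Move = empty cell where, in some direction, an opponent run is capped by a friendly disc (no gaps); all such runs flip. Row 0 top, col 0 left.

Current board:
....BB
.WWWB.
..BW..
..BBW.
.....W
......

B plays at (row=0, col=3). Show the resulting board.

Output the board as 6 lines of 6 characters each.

Place B at (0,3); scan 8 dirs for brackets.
Dir NW: edge -> no flip
Dir N: edge -> no flip
Dir NE: edge -> no flip
Dir W: first cell '.' (not opp) -> no flip
Dir E: first cell 'B' (not opp) -> no flip
Dir SW: opp run (1,2), next='.' -> no flip
Dir S: opp run (1,3) (2,3) capped by B -> flip
Dir SE: first cell 'B' (not opp) -> no flip
All flips: (1,3) (2,3)

Answer: ...BBB
.WWBB.
..BB..
..BBW.
.....W
......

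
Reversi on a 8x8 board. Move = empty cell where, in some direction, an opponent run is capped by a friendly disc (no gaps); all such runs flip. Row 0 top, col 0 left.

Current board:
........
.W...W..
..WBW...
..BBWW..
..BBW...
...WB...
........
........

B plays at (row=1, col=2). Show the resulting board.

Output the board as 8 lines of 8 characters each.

Answer: ........
.WB..W..
..BBW...
..BBWW..
..BBW...
...WB...
........
........

Derivation:
Place B at (1,2); scan 8 dirs for brackets.
Dir NW: first cell '.' (not opp) -> no flip
Dir N: first cell '.' (not opp) -> no flip
Dir NE: first cell '.' (not opp) -> no flip
Dir W: opp run (1,1), next='.' -> no flip
Dir E: first cell '.' (not opp) -> no flip
Dir SW: first cell '.' (not opp) -> no flip
Dir S: opp run (2,2) capped by B -> flip
Dir SE: first cell 'B' (not opp) -> no flip
All flips: (2,2)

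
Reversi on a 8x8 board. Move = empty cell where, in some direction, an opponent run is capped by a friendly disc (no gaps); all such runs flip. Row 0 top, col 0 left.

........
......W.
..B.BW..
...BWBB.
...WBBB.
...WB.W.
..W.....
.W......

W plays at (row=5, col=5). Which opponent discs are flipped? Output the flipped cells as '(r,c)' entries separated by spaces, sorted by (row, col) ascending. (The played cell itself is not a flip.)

Answer: (3,5) (4,5) (5,4)

Derivation:
Dir NW: opp run (4,4) (3,3) (2,2), next='.' -> no flip
Dir N: opp run (4,5) (3,5) capped by W -> flip
Dir NE: opp run (4,6), next='.' -> no flip
Dir W: opp run (5,4) capped by W -> flip
Dir E: first cell 'W' (not opp) -> no flip
Dir SW: first cell '.' (not opp) -> no flip
Dir S: first cell '.' (not opp) -> no flip
Dir SE: first cell '.' (not opp) -> no flip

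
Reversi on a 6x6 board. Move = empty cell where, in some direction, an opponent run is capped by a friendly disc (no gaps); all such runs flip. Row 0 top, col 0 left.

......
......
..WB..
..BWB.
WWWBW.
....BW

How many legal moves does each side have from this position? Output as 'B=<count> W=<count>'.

-- B to move --
(1,1): no bracket -> illegal
(1,2): flips 1 -> legal
(1,3): no bracket -> illegal
(2,1): flips 1 -> legal
(2,4): no bracket -> illegal
(3,0): no bracket -> illegal
(3,1): no bracket -> illegal
(3,5): no bracket -> illegal
(4,5): flips 1 -> legal
(5,0): flips 1 -> legal
(5,1): no bracket -> illegal
(5,2): flips 1 -> legal
(5,3): no bracket -> illegal
B mobility = 5
-- W to move --
(1,2): no bracket -> illegal
(1,3): flips 1 -> legal
(1,4): flips 2 -> legal
(2,1): no bracket -> illegal
(2,4): flips 2 -> legal
(2,5): no bracket -> illegal
(3,1): flips 1 -> legal
(3,5): flips 1 -> legal
(4,5): no bracket -> illegal
(5,2): no bracket -> illegal
(5,3): flips 2 -> legal
W mobility = 6

Answer: B=5 W=6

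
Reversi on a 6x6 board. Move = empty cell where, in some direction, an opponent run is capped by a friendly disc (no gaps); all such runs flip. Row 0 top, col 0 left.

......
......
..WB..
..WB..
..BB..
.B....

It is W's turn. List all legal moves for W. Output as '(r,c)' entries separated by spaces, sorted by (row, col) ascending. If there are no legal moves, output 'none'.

(1,2): no bracket -> illegal
(1,3): no bracket -> illegal
(1,4): flips 1 -> legal
(2,4): flips 1 -> legal
(3,1): no bracket -> illegal
(3,4): flips 1 -> legal
(4,0): no bracket -> illegal
(4,1): no bracket -> illegal
(4,4): flips 1 -> legal
(5,0): no bracket -> illegal
(5,2): flips 1 -> legal
(5,3): no bracket -> illegal
(5,4): flips 1 -> legal

Answer: (1,4) (2,4) (3,4) (4,4) (5,2) (5,4)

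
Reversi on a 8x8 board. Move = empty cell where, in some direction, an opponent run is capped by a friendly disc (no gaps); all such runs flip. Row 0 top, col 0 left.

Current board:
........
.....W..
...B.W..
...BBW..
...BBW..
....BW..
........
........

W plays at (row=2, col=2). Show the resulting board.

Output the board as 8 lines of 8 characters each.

Answer: ........
.....W..
..WB.W..
...WBW..
...BWW..
....BW..
........
........

Derivation:
Place W at (2,2); scan 8 dirs for brackets.
Dir NW: first cell '.' (not opp) -> no flip
Dir N: first cell '.' (not opp) -> no flip
Dir NE: first cell '.' (not opp) -> no flip
Dir W: first cell '.' (not opp) -> no flip
Dir E: opp run (2,3), next='.' -> no flip
Dir SW: first cell '.' (not opp) -> no flip
Dir S: first cell '.' (not opp) -> no flip
Dir SE: opp run (3,3) (4,4) capped by W -> flip
All flips: (3,3) (4,4)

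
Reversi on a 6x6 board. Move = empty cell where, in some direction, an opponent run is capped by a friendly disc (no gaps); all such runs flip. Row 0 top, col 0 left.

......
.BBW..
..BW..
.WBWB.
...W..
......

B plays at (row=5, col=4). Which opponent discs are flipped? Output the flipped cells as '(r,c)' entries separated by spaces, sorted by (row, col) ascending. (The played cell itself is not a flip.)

Answer: (4,3)

Derivation:
Dir NW: opp run (4,3) capped by B -> flip
Dir N: first cell '.' (not opp) -> no flip
Dir NE: first cell '.' (not opp) -> no flip
Dir W: first cell '.' (not opp) -> no flip
Dir E: first cell '.' (not opp) -> no flip
Dir SW: edge -> no flip
Dir S: edge -> no flip
Dir SE: edge -> no flip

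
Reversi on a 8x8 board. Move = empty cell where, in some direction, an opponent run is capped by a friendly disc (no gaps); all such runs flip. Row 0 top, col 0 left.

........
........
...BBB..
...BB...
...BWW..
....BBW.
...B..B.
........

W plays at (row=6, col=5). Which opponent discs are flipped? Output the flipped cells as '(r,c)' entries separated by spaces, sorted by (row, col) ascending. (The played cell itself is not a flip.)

Dir NW: opp run (5,4) (4,3), next='.' -> no flip
Dir N: opp run (5,5) capped by W -> flip
Dir NE: first cell 'W' (not opp) -> no flip
Dir W: first cell '.' (not opp) -> no flip
Dir E: opp run (6,6), next='.' -> no flip
Dir SW: first cell '.' (not opp) -> no flip
Dir S: first cell '.' (not opp) -> no flip
Dir SE: first cell '.' (not opp) -> no flip

Answer: (5,5)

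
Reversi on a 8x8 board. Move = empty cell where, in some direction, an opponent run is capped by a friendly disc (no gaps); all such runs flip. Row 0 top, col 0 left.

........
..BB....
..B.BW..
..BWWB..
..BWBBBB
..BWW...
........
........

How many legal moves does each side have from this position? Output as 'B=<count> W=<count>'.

-- B to move --
(1,4): no bracket -> illegal
(1,5): flips 1 -> legal
(1,6): flips 3 -> legal
(2,3): flips 1 -> legal
(2,6): flips 1 -> legal
(3,6): no bracket -> illegal
(5,5): flips 2 -> legal
(6,2): flips 1 -> legal
(6,3): flips 1 -> legal
(6,4): flips 2 -> legal
(6,5): flips 2 -> legal
B mobility = 9
-- W to move --
(0,1): no bracket -> illegal
(0,2): no bracket -> illegal
(0,3): no bracket -> illegal
(0,4): no bracket -> illegal
(1,1): flips 1 -> legal
(1,4): flips 1 -> legal
(1,5): flips 1 -> legal
(2,1): flips 1 -> legal
(2,3): flips 1 -> legal
(2,6): flips 2 -> legal
(3,1): flips 2 -> legal
(3,6): flips 2 -> legal
(3,7): no bracket -> illegal
(4,1): flips 1 -> legal
(5,1): flips 2 -> legal
(5,5): flips 3 -> legal
(5,6): flips 1 -> legal
(5,7): no bracket -> illegal
(6,1): flips 1 -> legal
(6,2): no bracket -> illegal
(6,3): no bracket -> illegal
W mobility = 13

Answer: B=9 W=13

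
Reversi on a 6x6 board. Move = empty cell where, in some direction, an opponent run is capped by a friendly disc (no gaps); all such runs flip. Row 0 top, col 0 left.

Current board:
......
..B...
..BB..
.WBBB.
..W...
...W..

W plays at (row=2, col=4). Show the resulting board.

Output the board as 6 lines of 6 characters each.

Place W at (2,4); scan 8 dirs for brackets.
Dir NW: first cell '.' (not opp) -> no flip
Dir N: first cell '.' (not opp) -> no flip
Dir NE: first cell '.' (not opp) -> no flip
Dir W: opp run (2,3) (2,2), next='.' -> no flip
Dir E: first cell '.' (not opp) -> no flip
Dir SW: opp run (3,3) capped by W -> flip
Dir S: opp run (3,4), next='.' -> no flip
Dir SE: first cell '.' (not opp) -> no flip
All flips: (3,3)

Answer: ......
..B...
..BBW.
.WBWB.
..W...
...W..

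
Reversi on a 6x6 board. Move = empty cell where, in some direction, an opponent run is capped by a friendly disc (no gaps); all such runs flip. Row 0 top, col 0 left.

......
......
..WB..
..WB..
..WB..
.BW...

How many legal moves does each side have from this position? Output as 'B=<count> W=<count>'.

-- B to move --
(1,1): flips 1 -> legal
(1,2): no bracket -> illegal
(1,3): no bracket -> illegal
(2,1): flips 2 -> legal
(3,1): flips 1 -> legal
(4,1): flips 2 -> legal
(5,3): flips 1 -> legal
B mobility = 5
-- W to move --
(1,2): no bracket -> illegal
(1,3): no bracket -> illegal
(1,4): flips 1 -> legal
(2,4): flips 2 -> legal
(3,4): flips 2 -> legal
(4,0): no bracket -> illegal
(4,1): no bracket -> illegal
(4,4): flips 2 -> legal
(5,0): flips 1 -> legal
(5,3): no bracket -> illegal
(5,4): flips 1 -> legal
W mobility = 6

Answer: B=5 W=6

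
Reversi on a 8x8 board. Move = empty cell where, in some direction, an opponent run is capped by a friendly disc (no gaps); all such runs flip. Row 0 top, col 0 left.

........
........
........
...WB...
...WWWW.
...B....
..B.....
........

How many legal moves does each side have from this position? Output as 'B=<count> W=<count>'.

Answer: B=6 W=6

Derivation:
-- B to move --
(2,2): no bracket -> illegal
(2,3): flips 2 -> legal
(2,4): no bracket -> illegal
(3,2): flips 1 -> legal
(3,5): flips 1 -> legal
(3,6): no bracket -> illegal
(3,7): no bracket -> illegal
(4,2): no bracket -> illegal
(4,7): no bracket -> illegal
(5,2): flips 1 -> legal
(5,4): flips 1 -> legal
(5,5): no bracket -> illegal
(5,6): flips 1 -> legal
(5,7): no bracket -> illegal
B mobility = 6
-- W to move --
(2,3): flips 1 -> legal
(2,4): flips 1 -> legal
(2,5): flips 1 -> legal
(3,5): flips 1 -> legal
(4,2): no bracket -> illegal
(5,1): no bracket -> illegal
(5,2): no bracket -> illegal
(5,4): no bracket -> illegal
(6,1): no bracket -> illegal
(6,3): flips 1 -> legal
(6,4): no bracket -> illegal
(7,1): flips 2 -> legal
(7,2): no bracket -> illegal
(7,3): no bracket -> illegal
W mobility = 6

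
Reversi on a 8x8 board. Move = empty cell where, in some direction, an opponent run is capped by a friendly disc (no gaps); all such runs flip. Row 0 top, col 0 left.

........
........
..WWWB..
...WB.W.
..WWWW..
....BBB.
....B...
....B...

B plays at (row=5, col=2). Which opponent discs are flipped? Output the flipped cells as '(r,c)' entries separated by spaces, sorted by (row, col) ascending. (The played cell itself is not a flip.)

Answer: (4,3)

Derivation:
Dir NW: first cell '.' (not opp) -> no flip
Dir N: opp run (4,2), next='.' -> no flip
Dir NE: opp run (4,3) capped by B -> flip
Dir W: first cell '.' (not opp) -> no flip
Dir E: first cell '.' (not opp) -> no flip
Dir SW: first cell '.' (not opp) -> no flip
Dir S: first cell '.' (not opp) -> no flip
Dir SE: first cell '.' (not opp) -> no flip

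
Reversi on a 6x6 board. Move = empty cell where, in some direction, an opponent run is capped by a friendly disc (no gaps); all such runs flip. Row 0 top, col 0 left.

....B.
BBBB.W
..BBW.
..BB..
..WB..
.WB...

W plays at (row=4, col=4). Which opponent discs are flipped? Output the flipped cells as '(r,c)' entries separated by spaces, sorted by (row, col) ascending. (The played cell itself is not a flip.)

Dir NW: opp run (3,3) (2,2) (1,1), next='.' -> no flip
Dir N: first cell '.' (not opp) -> no flip
Dir NE: first cell '.' (not opp) -> no flip
Dir W: opp run (4,3) capped by W -> flip
Dir E: first cell '.' (not opp) -> no flip
Dir SW: first cell '.' (not opp) -> no flip
Dir S: first cell '.' (not opp) -> no flip
Dir SE: first cell '.' (not opp) -> no flip

Answer: (4,3)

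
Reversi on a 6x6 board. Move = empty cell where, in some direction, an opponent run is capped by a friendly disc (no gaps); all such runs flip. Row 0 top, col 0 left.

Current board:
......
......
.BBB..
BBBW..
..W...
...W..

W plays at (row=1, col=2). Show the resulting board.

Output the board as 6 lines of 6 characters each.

Answer: ......
..W...
.BWB..
BBWW..
..W...
...W..

Derivation:
Place W at (1,2); scan 8 dirs for brackets.
Dir NW: first cell '.' (not opp) -> no flip
Dir N: first cell '.' (not opp) -> no flip
Dir NE: first cell '.' (not opp) -> no flip
Dir W: first cell '.' (not opp) -> no flip
Dir E: first cell '.' (not opp) -> no flip
Dir SW: opp run (2,1) (3,0), next=edge -> no flip
Dir S: opp run (2,2) (3,2) capped by W -> flip
Dir SE: opp run (2,3), next='.' -> no flip
All flips: (2,2) (3,2)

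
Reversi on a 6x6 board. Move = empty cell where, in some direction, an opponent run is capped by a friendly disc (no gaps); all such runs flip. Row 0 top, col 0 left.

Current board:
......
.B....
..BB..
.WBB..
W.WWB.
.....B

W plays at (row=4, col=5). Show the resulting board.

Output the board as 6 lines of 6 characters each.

Place W at (4,5); scan 8 dirs for brackets.
Dir NW: first cell '.' (not opp) -> no flip
Dir N: first cell '.' (not opp) -> no flip
Dir NE: edge -> no flip
Dir W: opp run (4,4) capped by W -> flip
Dir E: edge -> no flip
Dir SW: first cell '.' (not opp) -> no flip
Dir S: opp run (5,5), next=edge -> no flip
Dir SE: edge -> no flip
All flips: (4,4)

Answer: ......
.B....
..BB..
.WBB..
W.WWWW
.....B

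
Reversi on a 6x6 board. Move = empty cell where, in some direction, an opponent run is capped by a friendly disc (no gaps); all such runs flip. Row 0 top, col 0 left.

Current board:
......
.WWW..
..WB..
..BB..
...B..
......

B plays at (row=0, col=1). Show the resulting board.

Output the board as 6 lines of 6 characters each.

Place B at (0,1); scan 8 dirs for brackets.
Dir NW: edge -> no flip
Dir N: edge -> no flip
Dir NE: edge -> no flip
Dir W: first cell '.' (not opp) -> no flip
Dir E: first cell '.' (not opp) -> no flip
Dir SW: first cell '.' (not opp) -> no flip
Dir S: opp run (1,1), next='.' -> no flip
Dir SE: opp run (1,2) capped by B -> flip
All flips: (1,2)

Answer: .B....
.WBW..
..WB..
..BB..
...B..
......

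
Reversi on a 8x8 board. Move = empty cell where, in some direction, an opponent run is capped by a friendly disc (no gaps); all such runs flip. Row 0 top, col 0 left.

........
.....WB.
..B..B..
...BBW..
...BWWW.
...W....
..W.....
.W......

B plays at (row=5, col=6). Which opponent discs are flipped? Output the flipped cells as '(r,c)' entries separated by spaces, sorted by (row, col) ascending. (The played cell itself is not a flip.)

Answer: (4,5)

Derivation:
Dir NW: opp run (4,5) capped by B -> flip
Dir N: opp run (4,6), next='.' -> no flip
Dir NE: first cell '.' (not opp) -> no flip
Dir W: first cell '.' (not opp) -> no flip
Dir E: first cell '.' (not opp) -> no flip
Dir SW: first cell '.' (not opp) -> no flip
Dir S: first cell '.' (not opp) -> no flip
Dir SE: first cell '.' (not opp) -> no flip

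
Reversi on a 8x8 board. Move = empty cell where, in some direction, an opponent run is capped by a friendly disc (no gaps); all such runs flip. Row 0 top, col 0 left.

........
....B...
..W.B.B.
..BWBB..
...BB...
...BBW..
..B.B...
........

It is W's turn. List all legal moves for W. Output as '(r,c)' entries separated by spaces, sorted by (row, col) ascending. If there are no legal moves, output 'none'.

(0,3): no bracket -> illegal
(0,4): no bracket -> illegal
(0,5): no bracket -> illegal
(1,3): no bracket -> illegal
(1,5): flips 1 -> legal
(1,6): no bracket -> illegal
(1,7): no bracket -> illegal
(2,1): no bracket -> illegal
(2,3): no bracket -> illegal
(2,5): no bracket -> illegal
(2,7): no bracket -> illegal
(3,1): flips 1 -> legal
(3,6): flips 2 -> legal
(3,7): no bracket -> illegal
(4,1): no bracket -> illegal
(4,2): flips 1 -> legal
(4,5): no bracket -> illegal
(4,6): no bracket -> illegal
(5,1): no bracket -> illegal
(5,2): flips 2 -> legal
(6,1): no bracket -> illegal
(6,3): flips 2 -> legal
(6,5): no bracket -> illegal
(7,1): no bracket -> illegal
(7,2): no bracket -> illegal
(7,3): flips 1 -> legal
(7,4): no bracket -> illegal
(7,5): no bracket -> illegal

Answer: (1,5) (3,1) (3,6) (4,2) (5,2) (6,3) (7,3)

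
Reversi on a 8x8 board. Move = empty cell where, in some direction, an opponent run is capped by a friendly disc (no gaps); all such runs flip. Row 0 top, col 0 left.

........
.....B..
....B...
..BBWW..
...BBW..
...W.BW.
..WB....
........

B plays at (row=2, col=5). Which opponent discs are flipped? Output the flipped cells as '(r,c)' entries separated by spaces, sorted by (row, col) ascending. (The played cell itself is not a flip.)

Dir NW: first cell '.' (not opp) -> no flip
Dir N: first cell 'B' (not opp) -> no flip
Dir NE: first cell '.' (not opp) -> no flip
Dir W: first cell 'B' (not opp) -> no flip
Dir E: first cell '.' (not opp) -> no flip
Dir SW: opp run (3,4) capped by B -> flip
Dir S: opp run (3,5) (4,5) capped by B -> flip
Dir SE: first cell '.' (not opp) -> no flip

Answer: (3,4) (3,5) (4,5)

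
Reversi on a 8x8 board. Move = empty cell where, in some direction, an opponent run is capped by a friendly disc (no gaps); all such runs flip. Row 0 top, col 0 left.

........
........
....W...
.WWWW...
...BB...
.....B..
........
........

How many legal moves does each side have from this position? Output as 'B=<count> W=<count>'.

Answer: B=5 W=4

Derivation:
-- B to move --
(1,3): no bracket -> illegal
(1,4): flips 2 -> legal
(1,5): no bracket -> illegal
(2,0): no bracket -> illegal
(2,1): flips 1 -> legal
(2,2): flips 1 -> legal
(2,3): flips 1 -> legal
(2,5): flips 1 -> legal
(3,0): no bracket -> illegal
(3,5): no bracket -> illegal
(4,0): no bracket -> illegal
(4,1): no bracket -> illegal
(4,2): no bracket -> illegal
(4,5): no bracket -> illegal
B mobility = 5
-- W to move --
(3,5): no bracket -> illegal
(4,2): no bracket -> illegal
(4,5): no bracket -> illegal
(4,6): no bracket -> illegal
(5,2): flips 1 -> legal
(5,3): flips 1 -> legal
(5,4): flips 2 -> legal
(5,6): no bracket -> illegal
(6,4): no bracket -> illegal
(6,5): no bracket -> illegal
(6,6): flips 2 -> legal
W mobility = 4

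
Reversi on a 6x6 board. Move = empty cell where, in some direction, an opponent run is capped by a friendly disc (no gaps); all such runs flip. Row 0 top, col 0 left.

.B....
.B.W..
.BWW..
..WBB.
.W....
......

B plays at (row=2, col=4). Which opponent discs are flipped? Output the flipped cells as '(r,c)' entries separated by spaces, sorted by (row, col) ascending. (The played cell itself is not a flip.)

Answer: (2,2) (2,3)

Derivation:
Dir NW: opp run (1,3), next='.' -> no flip
Dir N: first cell '.' (not opp) -> no flip
Dir NE: first cell '.' (not opp) -> no flip
Dir W: opp run (2,3) (2,2) capped by B -> flip
Dir E: first cell '.' (not opp) -> no flip
Dir SW: first cell 'B' (not opp) -> no flip
Dir S: first cell 'B' (not opp) -> no flip
Dir SE: first cell '.' (not opp) -> no flip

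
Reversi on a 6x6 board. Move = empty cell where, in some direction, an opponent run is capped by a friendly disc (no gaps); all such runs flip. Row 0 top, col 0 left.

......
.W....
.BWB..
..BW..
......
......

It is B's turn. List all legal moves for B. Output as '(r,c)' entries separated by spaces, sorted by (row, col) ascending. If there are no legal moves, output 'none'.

(0,0): no bracket -> illegal
(0,1): flips 1 -> legal
(0,2): no bracket -> illegal
(1,0): no bracket -> illegal
(1,2): flips 1 -> legal
(1,3): no bracket -> illegal
(2,0): no bracket -> illegal
(2,4): no bracket -> illegal
(3,1): no bracket -> illegal
(3,4): flips 1 -> legal
(4,2): no bracket -> illegal
(4,3): flips 1 -> legal
(4,4): no bracket -> illegal

Answer: (0,1) (1,2) (3,4) (4,3)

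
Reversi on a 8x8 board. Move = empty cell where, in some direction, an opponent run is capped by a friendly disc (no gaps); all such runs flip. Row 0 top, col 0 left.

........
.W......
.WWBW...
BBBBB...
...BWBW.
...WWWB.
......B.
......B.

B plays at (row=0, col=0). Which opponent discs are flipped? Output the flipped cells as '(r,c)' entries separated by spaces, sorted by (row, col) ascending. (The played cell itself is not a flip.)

Dir NW: edge -> no flip
Dir N: edge -> no flip
Dir NE: edge -> no flip
Dir W: edge -> no flip
Dir E: first cell '.' (not opp) -> no flip
Dir SW: edge -> no flip
Dir S: first cell '.' (not opp) -> no flip
Dir SE: opp run (1,1) (2,2) capped by B -> flip

Answer: (1,1) (2,2)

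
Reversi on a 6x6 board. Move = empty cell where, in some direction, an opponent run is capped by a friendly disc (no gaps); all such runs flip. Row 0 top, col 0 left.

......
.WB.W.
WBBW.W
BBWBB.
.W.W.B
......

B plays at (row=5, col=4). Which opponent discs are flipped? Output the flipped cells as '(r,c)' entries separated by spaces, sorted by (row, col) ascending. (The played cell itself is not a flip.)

Dir NW: opp run (4,3) (3,2) capped by B -> flip
Dir N: first cell '.' (not opp) -> no flip
Dir NE: first cell 'B' (not opp) -> no flip
Dir W: first cell '.' (not opp) -> no flip
Dir E: first cell '.' (not opp) -> no flip
Dir SW: edge -> no flip
Dir S: edge -> no flip
Dir SE: edge -> no flip

Answer: (3,2) (4,3)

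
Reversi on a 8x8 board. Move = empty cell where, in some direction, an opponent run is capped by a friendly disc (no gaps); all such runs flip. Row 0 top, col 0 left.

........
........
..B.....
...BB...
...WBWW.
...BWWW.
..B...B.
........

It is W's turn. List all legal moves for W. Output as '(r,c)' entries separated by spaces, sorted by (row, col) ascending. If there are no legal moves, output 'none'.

(1,1): flips 3 -> legal
(1,2): no bracket -> illegal
(1,3): no bracket -> illegal
(2,1): no bracket -> illegal
(2,3): flips 2 -> legal
(2,4): flips 2 -> legal
(2,5): flips 1 -> legal
(3,1): no bracket -> illegal
(3,2): no bracket -> illegal
(3,5): no bracket -> illegal
(4,2): no bracket -> illegal
(5,1): no bracket -> illegal
(5,2): flips 1 -> legal
(5,7): no bracket -> illegal
(6,1): no bracket -> illegal
(6,3): flips 1 -> legal
(6,4): no bracket -> illegal
(6,5): no bracket -> illegal
(6,7): no bracket -> illegal
(7,1): no bracket -> illegal
(7,2): no bracket -> illegal
(7,3): no bracket -> illegal
(7,5): no bracket -> illegal
(7,6): flips 1 -> legal
(7,7): flips 1 -> legal

Answer: (1,1) (2,3) (2,4) (2,5) (5,2) (6,3) (7,6) (7,7)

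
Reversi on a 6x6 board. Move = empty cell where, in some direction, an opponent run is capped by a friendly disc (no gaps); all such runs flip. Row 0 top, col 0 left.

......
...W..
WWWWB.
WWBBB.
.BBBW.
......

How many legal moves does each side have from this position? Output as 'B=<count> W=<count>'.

Answer: B=9 W=10

Derivation:
-- B to move --
(0,2): flips 1 -> legal
(0,3): flips 2 -> legal
(0,4): no bracket -> illegal
(1,0): flips 1 -> legal
(1,1): flips 3 -> legal
(1,2): flips 2 -> legal
(1,4): flips 1 -> legal
(3,5): no bracket -> illegal
(4,0): no bracket -> illegal
(4,5): flips 1 -> legal
(5,3): no bracket -> illegal
(5,4): flips 1 -> legal
(5,5): flips 1 -> legal
B mobility = 9
-- W to move --
(1,4): flips 2 -> legal
(1,5): no bracket -> illegal
(2,5): flips 1 -> legal
(3,5): flips 4 -> legal
(4,0): flips 3 -> legal
(4,5): flips 1 -> legal
(5,0): flips 2 -> legal
(5,1): flips 1 -> legal
(5,2): flips 3 -> legal
(5,3): flips 3 -> legal
(5,4): flips 2 -> legal
W mobility = 10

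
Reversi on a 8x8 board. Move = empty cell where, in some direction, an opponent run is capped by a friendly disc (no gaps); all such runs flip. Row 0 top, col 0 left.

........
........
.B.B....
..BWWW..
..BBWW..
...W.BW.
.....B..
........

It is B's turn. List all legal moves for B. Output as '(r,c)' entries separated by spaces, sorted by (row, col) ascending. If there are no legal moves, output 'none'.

(2,2): flips 2 -> legal
(2,4): flips 1 -> legal
(2,5): flips 3 -> legal
(2,6): no bracket -> illegal
(3,6): flips 3 -> legal
(4,6): flips 2 -> legal
(4,7): flips 1 -> legal
(5,2): no bracket -> illegal
(5,4): no bracket -> illegal
(5,7): flips 1 -> legal
(6,2): no bracket -> illegal
(6,3): flips 1 -> legal
(6,4): flips 1 -> legal
(6,6): no bracket -> illegal
(6,7): flips 3 -> legal

Answer: (2,2) (2,4) (2,5) (3,6) (4,6) (4,7) (5,7) (6,3) (6,4) (6,7)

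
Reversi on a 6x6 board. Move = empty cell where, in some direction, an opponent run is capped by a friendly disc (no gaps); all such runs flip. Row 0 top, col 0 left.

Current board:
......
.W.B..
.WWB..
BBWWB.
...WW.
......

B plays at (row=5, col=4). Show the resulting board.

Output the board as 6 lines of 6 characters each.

Answer: ......
.W.B..
.WWB..
BBWWB.
...WB.
....B.

Derivation:
Place B at (5,4); scan 8 dirs for brackets.
Dir NW: opp run (4,3) (3,2) (2,1), next='.' -> no flip
Dir N: opp run (4,4) capped by B -> flip
Dir NE: first cell '.' (not opp) -> no flip
Dir W: first cell '.' (not opp) -> no flip
Dir E: first cell '.' (not opp) -> no flip
Dir SW: edge -> no flip
Dir S: edge -> no flip
Dir SE: edge -> no flip
All flips: (4,4)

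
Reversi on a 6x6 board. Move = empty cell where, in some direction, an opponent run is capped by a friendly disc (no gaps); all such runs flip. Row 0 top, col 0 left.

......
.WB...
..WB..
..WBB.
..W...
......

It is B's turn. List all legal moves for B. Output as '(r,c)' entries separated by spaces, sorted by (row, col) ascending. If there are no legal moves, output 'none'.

(0,0): flips 2 -> legal
(0,1): no bracket -> illegal
(0,2): no bracket -> illegal
(1,0): flips 1 -> legal
(1,3): no bracket -> illegal
(2,0): no bracket -> illegal
(2,1): flips 1 -> legal
(3,1): flips 1 -> legal
(4,1): flips 1 -> legal
(4,3): no bracket -> illegal
(5,1): flips 1 -> legal
(5,2): flips 3 -> legal
(5,3): no bracket -> illegal

Answer: (0,0) (1,0) (2,1) (3,1) (4,1) (5,1) (5,2)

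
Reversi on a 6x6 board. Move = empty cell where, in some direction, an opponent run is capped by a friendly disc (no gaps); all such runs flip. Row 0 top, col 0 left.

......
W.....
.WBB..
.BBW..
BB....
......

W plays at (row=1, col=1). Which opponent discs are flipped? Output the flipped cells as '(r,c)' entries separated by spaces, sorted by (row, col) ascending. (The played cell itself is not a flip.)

Answer: (2,2)

Derivation:
Dir NW: first cell '.' (not opp) -> no flip
Dir N: first cell '.' (not opp) -> no flip
Dir NE: first cell '.' (not opp) -> no flip
Dir W: first cell 'W' (not opp) -> no flip
Dir E: first cell '.' (not opp) -> no flip
Dir SW: first cell '.' (not opp) -> no flip
Dir S: first cell 'W' (not opp) -> no flip
Dir SE: opp run (2,2) capped by W -> flip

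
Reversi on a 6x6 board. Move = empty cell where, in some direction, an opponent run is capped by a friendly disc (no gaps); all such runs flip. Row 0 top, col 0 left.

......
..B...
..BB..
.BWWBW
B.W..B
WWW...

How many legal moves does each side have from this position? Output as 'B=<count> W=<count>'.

Answer: B=5 W=7

Derivation:
-- B to move --
(2,1): no bracket -> illegal
(2,4): no bracket -> illegal
(2,5): flips 1 -> legal
(4,1): flips 1 -> legal
(4,3): flips 1 -> legal
(4,4): flips 1 -> legal
(5,3): flips 1 -> legal
B mobility = 5
-- W to move --
(0,1): no bracket -> illegal
(0,2): flips 2 -> legal
(0,3): no bracket -> illegal
(1,1): flips 1 -> legal
(1,3): flips 1 -> legal
(1,4): flips 1 -> legal
(2,0): flips 1 -> legal
(2,1): no bracket -> illegal
(2,4): no bracket -> illegal
(2,5): no bracket -> illegal
(3,0): flips 2 -> legal
(4,1): no bracket -> illegal
(4,3): no bracket -> illegal
(4,4): no bracket -> illegal
(5,4): no bracket -> illegal
(5,5): flips 1 -> legal
W mobility = 7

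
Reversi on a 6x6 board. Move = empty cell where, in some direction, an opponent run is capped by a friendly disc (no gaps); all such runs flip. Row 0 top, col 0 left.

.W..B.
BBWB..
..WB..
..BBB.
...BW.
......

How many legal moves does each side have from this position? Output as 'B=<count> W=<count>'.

Answer: B=6 W=6

Derivation:
-- B to move --
(0,0): no bracket -> illegal
(0,2): flips 2 -> legal
(0,3): no bracket -> illegal
(2,1): flips 1 -> legal
(3,1): flips 1 -> legal
(3,5): no bracket -> illegal
(4,5): flips 1 -> legal
(5,3): no bracket -> illegal
(5,4): flips 1 -> legal
(5,5): flips 1 -> legal
B mobility = 6
-- W to move --
(0,0): flips 1 -> legal
(0,2): no bracket -> illegal
(0,3): no bracket -> illegal
(0,5): no bracket -> illegal
(1,4): flips 1 -> legal
(1,5): no bracket -> illegal
(2,0): no bracket -> illegal
(2,1): flips 1 -> legal
(2,4): flips 2 -> legal
(2,5): no bracket -> illegal
(3,1): no bracket -> illegal
(3,5): no bracket -> illegal
(4,1): no bracket -> illegal
(4,2): flips 2 -> legal
(4,5): flips 2 -> legal
(5,2): no bracket -> illegal
(5,3): no bracket -> illegal
(5,4): no bracket -> illegal
W mobility = 6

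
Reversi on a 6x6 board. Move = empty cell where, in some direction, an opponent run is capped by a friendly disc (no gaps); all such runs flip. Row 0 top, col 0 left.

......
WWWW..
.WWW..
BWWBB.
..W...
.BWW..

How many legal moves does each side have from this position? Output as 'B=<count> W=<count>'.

Answer: B=4 W=6

Derivation:
-- B to move --
(0,0): flips 2 -> legal
(0,1): flips 2 -> legal
(0,2): no bracket -> illegal
(0,3): flips 4 -> legal
(0,4): no bracket -> illegal
(1,4): no bracket -> illegal
(2,0): no bracket -> illegal
(2,4): no bracket -> illegal
(4,0): no bracket -> illegal
(4,1): no bracket -> illegal
(4,3): no bracket -> illegal
(4,4): no bracket -> illegal
(5,4): flips 2 -> legal
B mobility = 4
-- W to move --
(2,0): no bracket -> illegal
(2,4): flips 1 -> legal
(2,5): no bracket -> illegal
(3,5): flips 2 -> legal
(4,0): no bracket -> illegal
(4,1): no bracket -> illegal
(4,3): flips 1 -> legal
(4,4): flips 1 -> legal
(4,5): flips 1 -> legal
(5,0): flips 1 -> legal
W mobility = 6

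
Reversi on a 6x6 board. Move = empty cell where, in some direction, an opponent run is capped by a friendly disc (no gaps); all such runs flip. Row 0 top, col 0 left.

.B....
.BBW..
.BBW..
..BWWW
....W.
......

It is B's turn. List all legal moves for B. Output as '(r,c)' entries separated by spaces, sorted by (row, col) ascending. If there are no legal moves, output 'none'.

Answer: (0,4) (1,4) (2,4) (4,5) (5,5)

Derivation:
(0,2): no bracket -> illegal
(0,3): no bracket -> illegal
(0,4): flips 1 -> legal
(1,4): flips 2 -> legal
(2,4): flips 1 -> legal
(2,5): no bracket -> illegal
(4,2): no bracket -> illegal
(4,3): no bracket -> illegal
(4,5): flips 2 -> legal
(5,3): no bracket -> illegal
(5,4): no bracket -> illegal
(5,5): flips 2 -> legal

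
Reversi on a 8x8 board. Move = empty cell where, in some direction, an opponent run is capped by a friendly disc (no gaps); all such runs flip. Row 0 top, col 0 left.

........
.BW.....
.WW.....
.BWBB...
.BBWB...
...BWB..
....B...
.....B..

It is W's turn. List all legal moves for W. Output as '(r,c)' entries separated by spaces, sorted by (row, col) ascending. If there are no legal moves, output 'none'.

(0,0): flips 1 -> legal
(0,1): flips 1 -> legal
(0,2): no bracket -> illegal
(1,0): flips 1 -> legal
(2,0): no bracket -> illegal
(2,3): flips 1 -> legal
(2,4): flips 2 -> legal
(2,5): flips 1 -> legal
(3,0): flips 1 -> legal
(3,5): flips 2 -> legal
(4,0): flips 3 -> legal
(4,5): flips 1 -> legal
(4,6): no bracket -> illegal
(5,0): flips 1 -> legal
(5,1): flips 2 -> legal
(5,2): flips 2 -> legal
(5,6): flips 1 -> legal
(6,2): no bracket -> illegal
(6,3): flips 1 -> legal
(6,5): no bracket -> illegal
(6,6): flips 3 -> legal
(7,3): no bracket -> illegal
(7,4): flips 1 -> legal
(7,6): no bracket -> illegal

Answer: (0,0) (0,1) (1,0) (2,3) (2,4) (2,5) (3,0) (3,5) (4,0) (4,5) (5,0) (5,1) (5,2) (5,6) (6,3) (6,6) (7,4)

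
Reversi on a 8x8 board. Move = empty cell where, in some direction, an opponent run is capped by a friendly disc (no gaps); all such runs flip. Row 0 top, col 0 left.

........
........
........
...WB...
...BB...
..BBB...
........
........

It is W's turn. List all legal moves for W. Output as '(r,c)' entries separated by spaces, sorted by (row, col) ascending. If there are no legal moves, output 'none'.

Answer: (3,5) (5,5) (6,3)

Derivation:
(2,3): no bracket -> illegal
(2,4): no bracket -> illegal
(2,5): no bracket -> illegal
(3,2): no bracket -> illegal
(3,5): flips 1 -> legal
(4,1): no bracket -> illegal
(4,2): no bracket -> illegal
(4,5): no bracket -> illegal
(5,1): no bracket -> illegal
(5,5): flips 1 -> legal
(6,1): no bracket -> illegal
(6,2): no bracket -> illegal
(6,3): flips 2 -> legal
(6,4): no bracket -> illegal
(6,5): no bracket -> illegal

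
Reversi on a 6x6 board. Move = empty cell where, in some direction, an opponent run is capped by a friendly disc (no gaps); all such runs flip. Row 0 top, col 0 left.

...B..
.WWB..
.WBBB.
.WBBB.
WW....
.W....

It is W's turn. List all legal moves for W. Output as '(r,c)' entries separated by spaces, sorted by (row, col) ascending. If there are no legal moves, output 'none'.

Answer: (0,4) (1,4) (2,5) (3,5) (4,2) (4,3) (4,4) (4,5)

Derivation:
(0,2): no bracket -> illegal
(0,4): flips 2 -> legal
(1,4): flips 3 -> legal
(1,5): no bracket -> illegal
(2,5): flips 3 -> legal
(3,5): flips 3 -> legal
(4,2): flips 2 -> legal
(4,3): flips 1 -> legal
(4,4): flips 2 -> legal
(4,5): flips 2 -> legal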